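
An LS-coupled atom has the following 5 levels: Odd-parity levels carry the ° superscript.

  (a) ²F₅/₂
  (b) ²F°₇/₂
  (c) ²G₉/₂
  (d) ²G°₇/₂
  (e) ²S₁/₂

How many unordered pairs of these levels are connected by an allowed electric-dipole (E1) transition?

(a)–(b): allowed.
(a)–(c): forbidden (parity, ΔJ).
(a)–(d): allowed.
(a)–(e): forbidden (parity, ΔL, ΔJ).
(b)–(c): allowed.
(b)–(d): forbidden (parity).
(b)–(e): forbidden (ΔL, ΔJ).
(c)–(d): allowed.
(c)–(e): forbidden (parity, ΔL, ΔJ).
(d)–(e): forbidden (ΔL, ΔJ).
Allowed pairs: 4 of 10.

4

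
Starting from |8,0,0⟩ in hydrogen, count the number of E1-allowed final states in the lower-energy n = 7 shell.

3

E1 requires Δl = ±1, so l_f ∈ {-1, 1}; with 0 ≤ l_f ≤ n_f−1 = 6, the allowed l_f values are {1}.
For l_f = 1: m_f ∈ {m_i−1, m_i, m_i+1} ∩ [−1, 1] = {-1, 0, 1} → 3 states.
Total: 3.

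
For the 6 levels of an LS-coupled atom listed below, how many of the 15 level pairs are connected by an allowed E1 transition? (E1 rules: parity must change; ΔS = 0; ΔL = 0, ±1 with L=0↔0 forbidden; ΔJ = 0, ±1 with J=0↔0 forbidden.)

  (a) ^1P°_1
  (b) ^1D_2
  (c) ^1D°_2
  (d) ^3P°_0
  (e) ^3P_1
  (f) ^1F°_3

(a)–(b): allowed.
(a)–(c): forbidden (parity).
(a)–(d): forbidden (parity, ΔS).
(a)–(e): forbidden (ΔS).
(a)–(f): forbidden (parity, ΔL, ΔJ).
(b)–(c): allowed.
(b)–(d): forbidden (ΔS, ΔJ).
(b)–(e): forbidden (parity, ΔS).
(b)–(f): allowed.
(c)–(d): forbidden (parity, ΔS, ΔJ).
(c)–(e): forbidden (ΔS).
(c)–(f): forbidden (parity).
(d)–(e): allowed.
(d)–(f): forbidden (parity, ΔS, ΔL, ΔJ).
(e)–(f): forbidden (ΔS, ΔL, ΔJ).
Allowed pairs: 4 of 15.

4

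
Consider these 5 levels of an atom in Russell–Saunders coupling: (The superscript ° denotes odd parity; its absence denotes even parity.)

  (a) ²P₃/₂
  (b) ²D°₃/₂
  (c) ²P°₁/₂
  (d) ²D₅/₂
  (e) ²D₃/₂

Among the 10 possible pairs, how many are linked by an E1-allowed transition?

5

(a)–(b): allowed.
(a)–(c): allowed.
(a)–(d): forbidden (parity).
(a)–(e): forbidden (parity).
(b)–(c): forbidden (parity).
(b)–(d): allowed.
(b)–(e): allowed.
(c)–(d): forbidden (ΔJ).
(c)–(e): allowed.
(d)–(e): forbidden (parity).
Allowed pairs: 5 of 10.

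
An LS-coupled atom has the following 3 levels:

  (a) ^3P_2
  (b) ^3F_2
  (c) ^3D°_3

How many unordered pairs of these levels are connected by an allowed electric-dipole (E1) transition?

(a)–(b): forbidden (parity, ΔL).
(a)–(c): allowed.
(b)–(c): allowed.
Allowed pairs: 2 of 3.

2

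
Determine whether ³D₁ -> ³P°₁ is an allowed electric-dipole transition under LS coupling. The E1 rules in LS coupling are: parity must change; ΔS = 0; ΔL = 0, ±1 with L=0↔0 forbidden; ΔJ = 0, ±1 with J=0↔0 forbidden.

allowed

Reading off the term symbols: S 1→1, L 2→1, J 1→1, parity even→odd.
ΔS = 0: S: 1 → 1 — ok.
Parity must change: even → odd — ok.
ΔJ = 0, ±1 (not J=0↔0): J: 1 → 1, ΔJ = +0 — ok.
ΔL = 0, ±1 (not L=0↔0): L: 2 → 1, ΔL = -1 — ok.
All four E1 rules are satisfied.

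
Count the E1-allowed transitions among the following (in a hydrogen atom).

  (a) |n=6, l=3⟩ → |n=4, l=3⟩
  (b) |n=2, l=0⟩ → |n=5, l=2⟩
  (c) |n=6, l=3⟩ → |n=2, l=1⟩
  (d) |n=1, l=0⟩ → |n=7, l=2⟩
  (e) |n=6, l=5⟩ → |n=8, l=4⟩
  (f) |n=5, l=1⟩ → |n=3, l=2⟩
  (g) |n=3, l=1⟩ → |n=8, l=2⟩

3

(a) forbidden — Δl = +0 (E1 requires Δl = ±1)
(b) forbidden — Δl = +2 (E1 requires Δl = ±1)
(c) forbidden — Δl = -2 (E1 requires Δl = ±1)
(d) forbidden — Δl = +2 (E1 requires Δl = ±1)
(e) allowed
(f) allowed
(g) allowed
Total allowed: 3 of 7.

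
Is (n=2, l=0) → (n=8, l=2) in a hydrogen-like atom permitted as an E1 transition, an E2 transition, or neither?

E2

Δl = 2 − 0 = +2; l_i + l_f = 2.
E1 (Δl = ±1): not satisfied.
E2 (Δl = 0,±2, l_i+l_f ≥ 2): satisfied.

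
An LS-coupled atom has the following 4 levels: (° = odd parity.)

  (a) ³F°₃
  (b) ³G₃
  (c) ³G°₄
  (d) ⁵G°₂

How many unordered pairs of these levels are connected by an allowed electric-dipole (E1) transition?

2

(a)–(b): allowed.
(a)–(c): forbidden (parity).
(a)–(d): forbidden (parity, ΔS).
(b)–(c): allowed.
(b)–(d): forbidden (ΔS).
(c)–(d): forbidden (parity, ΔS, ΔJ).
Allowed pairs: 2 of 6.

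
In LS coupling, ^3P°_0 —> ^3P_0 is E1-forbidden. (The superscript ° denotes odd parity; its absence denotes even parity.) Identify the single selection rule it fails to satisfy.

ΔJ = 0, ±1 (not J=0↔0): J: 0 → 0, ΔJ = +0 — fails.
Parity must change: odd → even — ok.
ΔS = 0: S: 1 → 1 — ok.
ΔL = 0, ±1 (not L=0↔0): L: 1 → 1, ΔL = +0 — ok.

the J=0 ↔ J=0 exclusion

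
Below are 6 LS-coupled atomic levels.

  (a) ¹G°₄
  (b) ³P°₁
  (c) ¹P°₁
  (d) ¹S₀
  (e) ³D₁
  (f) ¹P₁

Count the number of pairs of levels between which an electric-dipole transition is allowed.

3

(a)–(b): forbidden (parity, ΔS, ΔL, ΔJ).
(a)–(c): forbidden (parity, ΔL, ΔJ).
(a)–(d): forbidden (ΔL, ΔJ).
(a)–(e): forbidden (ΔS, ΔL, ΔJ).
(a)–(f): forbidden (ΔL, ΔJ).
(b)–(c): forbidden (parity, ΔS).
(b)–(d): forbidden (ΔS).
(b)–(e): allowed.
(b)–(f): forbidden (ΔS).
(c)–(d): allowed.
(c)–(e): forbidden (ΔS).
(c)–(f): allowed.
(d)–(e): forbidden (parity, ΔS, ΔL).
(d)–(f): forbidden (parity).
(e)–(f): forbidden (parity, ΔS).
Allowed pairs: 3 of 15.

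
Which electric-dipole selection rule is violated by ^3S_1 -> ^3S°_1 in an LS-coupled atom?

the L=0 ↔ L=0 exclusion

Reading off the term symbols: S 1→1, L 0→0, J 1→1, parity even→odd.
ΔS = 0: S: 1 → 1 — satisfied.
ΔJ = 0, ±1 (not J=0↔0): J: 1 → 1, ΔJ = +0 — satisfied.
Parity must change: even → odd — satisfied.
ΔL = 0, ±1 (not L=0↔0): L: 0 → 0, ΔL = +0 — violated.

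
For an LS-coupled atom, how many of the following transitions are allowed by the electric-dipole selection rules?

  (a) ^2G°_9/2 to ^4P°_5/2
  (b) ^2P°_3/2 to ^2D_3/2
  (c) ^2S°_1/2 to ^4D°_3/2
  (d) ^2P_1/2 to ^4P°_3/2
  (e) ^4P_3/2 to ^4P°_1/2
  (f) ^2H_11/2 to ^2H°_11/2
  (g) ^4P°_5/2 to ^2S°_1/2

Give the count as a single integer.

(a) forbidden (parity, ΔS, ΔL, ΔJ fail)
(b) allowed
(c) forbidden (parity, ΔS, ΔL fail)
(d) forbidden (ΔS fails)
(e) allowed
(f) allowed
(g) forbidden (parity, ΔS, ΔJ fail)
Total allowed: 3 of 7.

3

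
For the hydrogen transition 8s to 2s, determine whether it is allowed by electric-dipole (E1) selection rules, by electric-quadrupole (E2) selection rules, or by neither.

Δl = 0 − 0 = +0; l_i + l_f = 0.
E1 (Δl = ±1): not satisfied.
E2 (Δl = 0,±2, l_i+l_f ≥ 2): not satisfied.

neither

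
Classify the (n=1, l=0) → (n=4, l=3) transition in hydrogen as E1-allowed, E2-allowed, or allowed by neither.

neither

Δl = 3 − 0 = +3; l_i + l_f = 3.
E1 (Δl = ±1): not satisfied.
E2 (Δl = 0,±2, l_i+l_f ≥ 2): not satisfied.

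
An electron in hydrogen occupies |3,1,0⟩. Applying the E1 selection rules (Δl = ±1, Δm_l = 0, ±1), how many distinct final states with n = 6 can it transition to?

4

E1 requires Δl = ±1, so l_f ∈ {0, 2}; with 0 ≤ l_f ≤ n_f−1 = 5, the allowed l_f values are {0, 2}.
For l_f = 0: m_f ∈ {m_i−1, m_i, m_i+1} ∩ [−0, 0] = {0} → 1 state.
For l_f = 2: m_f ∈ {m_i−1, m_i, m_i+1} ∩ [−2, 2] = {-1, 0, 1} → 3 states.
Total: 4.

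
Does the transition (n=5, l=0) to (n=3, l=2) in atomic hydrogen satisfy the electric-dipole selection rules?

Δl = 2 − 0 = +2; the E1 rule Δl = ±1 is violated.
The transition is electric-dipole forbidden.

forbidden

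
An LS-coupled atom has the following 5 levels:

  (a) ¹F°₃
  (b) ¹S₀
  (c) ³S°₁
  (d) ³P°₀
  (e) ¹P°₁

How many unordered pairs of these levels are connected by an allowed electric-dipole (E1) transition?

1

(a)–(b): forbidden (ΔL, ΔJ).
(a)–(c): forbidden (parity, ΔS, ΔL, ΔJ).
(a)–(d): forbidden (parity, ΔS, ΔL, ΔJ).
(a)–(e): forbidden (parity, ΔL, ΔJ).
(b)–(c): forbidden (ΔS, ΔL).
(b)–(d): forbidden (ΔS, ΔJ).
(b)–(e): allowed.
(c)–(d): forbidden (parity).
(c)–(e): forbidden (parity, ΔS).
(d)–(e): forbidden (parity, ΔS).
Allowed pairs: 1 of 10.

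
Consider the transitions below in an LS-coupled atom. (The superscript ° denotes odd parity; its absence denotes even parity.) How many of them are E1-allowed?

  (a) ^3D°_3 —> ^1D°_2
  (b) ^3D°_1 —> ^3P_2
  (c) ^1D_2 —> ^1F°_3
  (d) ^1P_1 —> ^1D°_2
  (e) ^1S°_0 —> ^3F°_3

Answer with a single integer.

3

(a) forbidden (parity, ΔS fail)
(b) allowed
(c) allowed
(d) allowed
(e) forbidden (parity, ΔS, ΔL, ΔJ fail)
Total allowed: 3 of 5.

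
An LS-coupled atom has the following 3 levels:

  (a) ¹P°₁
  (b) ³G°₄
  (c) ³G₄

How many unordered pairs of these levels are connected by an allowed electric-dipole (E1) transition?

1

(a)–(b): forbidden (parity, ΔS, ΔL, ΔJ).
(a)–(c): forbidden (ΔS, ΔL, ΔJ).
(b)–(c): allowed.
Allowed pairs: 1 of 3.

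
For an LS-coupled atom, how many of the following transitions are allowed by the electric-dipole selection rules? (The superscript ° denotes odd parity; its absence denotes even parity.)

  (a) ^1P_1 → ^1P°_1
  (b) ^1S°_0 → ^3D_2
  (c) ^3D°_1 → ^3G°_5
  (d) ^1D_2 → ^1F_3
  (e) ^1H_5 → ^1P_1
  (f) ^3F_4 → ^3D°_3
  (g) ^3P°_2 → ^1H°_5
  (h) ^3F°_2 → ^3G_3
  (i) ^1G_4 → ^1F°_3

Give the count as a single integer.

(a) allowed
(b) forbidden (ΔS, ΔL, ΔJ fail)
(c) forbidden (parity, ΔL, ΔJ fail)
(d) forbidden (parity fails)
(e) forbidden (parity, ΔL, ΔJ fail)
(f) allowed
(g) forbidden (parity, ΔS, ΔL, ΔJ fail)
(h) allowed
(i) allowed
Total allowed: 4 of 9.

4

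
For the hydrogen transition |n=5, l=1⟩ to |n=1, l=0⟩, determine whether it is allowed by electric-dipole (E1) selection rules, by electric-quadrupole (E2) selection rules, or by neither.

Δl = 0 − 1 = -1; l_i + l_f = 1.
E1 (Δl = ±1): satisfied.
E2 (Δl = 0,±2, l_i+l_f ≥ 2): not satisfied.

E1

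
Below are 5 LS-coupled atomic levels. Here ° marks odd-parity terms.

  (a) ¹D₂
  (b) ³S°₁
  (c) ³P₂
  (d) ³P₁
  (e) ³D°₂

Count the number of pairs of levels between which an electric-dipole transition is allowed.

4

(a)–(b): forbidden (ΔS, ΔL).
(a)–(c): forbidden (parity, ΔS).
(a)–(d): forbidden (parity, ΔS).
(a)–(e): forbidden (ΔS).
(b)–(c): allowed.
(b)–(d): allowed.
(b)–(e): forbidden (parity, ΔL).
(c)–(d): forbidden (parity).
(c)–(e): allowed.
(d)–(e): allowed.
Allowed pairs: 4 of 10.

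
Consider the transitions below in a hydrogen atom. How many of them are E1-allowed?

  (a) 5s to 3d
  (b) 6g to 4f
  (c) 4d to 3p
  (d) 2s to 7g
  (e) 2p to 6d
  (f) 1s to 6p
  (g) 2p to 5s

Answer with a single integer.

(a) forbidden — Δl = +2 (E1 requires Δl = ±1)
(b) allowed
(c) allowed
(d) forbidden — Δl = +4 (E1 requires Δl = ±1)
(e) allowed
(f) allowed
(g) allowed
Total allowed: 5 of 7.

5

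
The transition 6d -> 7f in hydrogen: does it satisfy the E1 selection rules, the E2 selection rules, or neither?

Δl = 3 − 2 = +1; l_i + l_f = 5.
E1 (Δl = ±1): satisfied.
E2 (Δl = 0,±2, l_i+l_f ≥ 2): not satisfied.

E1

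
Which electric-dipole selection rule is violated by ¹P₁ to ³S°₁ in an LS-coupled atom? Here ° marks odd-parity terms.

Reading off the term symbols: S 0→1, L 1→0, J 1→1, parity even→odd.
Parity must change: even → odd — satisfied.
ΔS = 0: S: 0 → 1 — violated.
ΔL = 0, ±1 (not L=0↔0): L: 1 → 0, ΔL = -1 — satisfied.
ΔJ = 0, ±1 (not J=0↔0): J: 1 → 1, ΔJ = +0 — satisfied.

the ΔS = 0 rule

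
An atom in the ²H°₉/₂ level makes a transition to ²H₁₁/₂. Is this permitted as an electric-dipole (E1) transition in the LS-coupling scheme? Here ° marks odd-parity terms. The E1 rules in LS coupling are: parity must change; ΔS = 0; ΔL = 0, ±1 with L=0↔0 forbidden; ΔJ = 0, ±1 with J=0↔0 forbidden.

allowed

Reading off the term symbols: S 1/2→1/2, L 5→5, J 9/2→11/2, parity odd→even.
ΔS = 0: S: 1/2 → 1/2 — passes.
ΔJ = 0, ±1 (not J=0↔0): J: 9/2 → 11/2, ΔJ = +1 — passes.
Parity must change: odd → even — passes.
ΔL = 0, ±1 (not L=0↔0): L: 5 → 5, ΔL = +0 — passes.
All four E1 rules are satisfied.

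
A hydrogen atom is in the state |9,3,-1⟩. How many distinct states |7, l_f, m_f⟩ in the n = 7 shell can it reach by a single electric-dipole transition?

E1 requires Δl = ±1, so l_f ∈ {2, 4}; with 0 ≤ l_f ≤ n_f−1 = 6, the allowed l_f values are {2, 4}.
For l_f = 2: m_f ∈ {m_i−1, m_i, m_i+1} ∩ [−2, 2] = {-2, -1, 0} → 3 states.
For l_f = 4: m_f ∈ {m_i−1, m_i, m_i+1} ∩ [−4, 4] = {-2, -1, 0} → 3 states.
Total: 6.

6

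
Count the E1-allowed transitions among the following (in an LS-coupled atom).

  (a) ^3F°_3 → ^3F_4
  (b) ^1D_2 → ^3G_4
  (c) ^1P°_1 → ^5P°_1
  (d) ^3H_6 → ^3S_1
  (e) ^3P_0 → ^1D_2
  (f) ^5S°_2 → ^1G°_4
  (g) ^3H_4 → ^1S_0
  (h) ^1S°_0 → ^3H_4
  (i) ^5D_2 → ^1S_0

(a) allowed
(b) forbidden (parity, ΔS, ΔL, ΔJ fail)
(c) forbidden (parity, ΔS fail)
(d) forbidden (parity, ΔL, ΔJ fail)
(e) forbidden (parity, ΔS, ΔJ fail)
(f) forbidden (parity, ΔS, ΔL, ΔJ fail)
(g) forbidden (parity, ΔS, ΔL, ΔJ fail)
(h) forbidden (ΔS, ΔL, ΔJ fail)
(i) forbidden (parity, ΔS, ΔL, ΔJ fail)
Total allowed: 1 of 9.

1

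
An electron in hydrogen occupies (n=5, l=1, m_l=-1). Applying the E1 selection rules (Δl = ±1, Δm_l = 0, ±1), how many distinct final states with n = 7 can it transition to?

E1 requires Δl = ±1, so l_f ∈ {0, 2}; with 0 ≤ l_f ≤ n_f−1 = 6, the allowed l_f values are {0, 2}.
For l_f = 0: m_f ∈ {m_i−1, m_i, m_i+1} ∩ [−0, 0] = {0} → 1 state.
For l_f = 2: m_f ∈ {m_i−1, m_i, m_i+1} ∩ [−2, 2] = {-2, -1, 0} → 3 states.
Total: 4.

4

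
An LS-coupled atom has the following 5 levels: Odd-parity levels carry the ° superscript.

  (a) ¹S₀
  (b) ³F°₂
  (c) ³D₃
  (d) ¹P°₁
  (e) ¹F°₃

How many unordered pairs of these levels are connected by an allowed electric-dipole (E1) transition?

(a)–(b): forbidden (ΔS, ΔL, ΔJ).
(a)–(c): forbidden (parity, ΔS, ΔL, ΔJ).
(a)–(d): allowed.
(a)–(e): forbidden (ΔL, ΔJ).
(b)–(c): allowed.
(b)–(d): forbidden (parity, ΔS, ΔL).
(b)–(e): forbidden (parity, ΔS).
(c)–(d): forbidden (ΔS, ΔJ).
(c)–(e): forbidden (ΔS).
(d)–(e): forbidden (parity, ΔL, ΔJ).
Allowed pairs: 2 of 10.

2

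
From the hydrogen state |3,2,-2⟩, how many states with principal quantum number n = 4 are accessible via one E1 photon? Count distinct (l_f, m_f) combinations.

4

E1 requires Δl = ±1, so l_f ∈ {1, 3}; with 0 ≤ l_f ≤ n_f−1 = 3, the allowed l_f values are {1, 3}.
For l_f = 1: m_f ∈ {m_i−1, m_i, m_i+1} ∩ [−1, 1] = {-1} → 1 state.
For l_f = 3: m_f ∈ {m_i−1, m_i, m_i+1} ∩ [−3, 3] = {-3, -2, -1} → 3 states.
Total: 4.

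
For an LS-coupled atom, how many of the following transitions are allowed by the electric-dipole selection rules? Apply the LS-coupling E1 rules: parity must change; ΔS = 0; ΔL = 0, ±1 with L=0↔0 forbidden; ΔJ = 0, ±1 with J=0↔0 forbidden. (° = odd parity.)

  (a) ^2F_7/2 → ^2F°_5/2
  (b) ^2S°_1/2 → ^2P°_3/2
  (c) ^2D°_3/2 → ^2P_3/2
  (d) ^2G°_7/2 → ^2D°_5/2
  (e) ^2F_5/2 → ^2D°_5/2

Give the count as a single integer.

3

(a) allowed
(b) forbidden (parity fails)
(c) allowed
(d) forbidden (parity, ΔL fail)
(e) allowed
Total allowed: 3 of 5.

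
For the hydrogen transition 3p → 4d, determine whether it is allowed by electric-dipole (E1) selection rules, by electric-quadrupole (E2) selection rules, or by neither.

Δl = 2 − 1 = +1; l_i + l_f = 3.
E1 (Δl = ±1): satisfied.
E2 (Δl = 0,±2, l_i+l_f ≥ 2): not satisfied.

E1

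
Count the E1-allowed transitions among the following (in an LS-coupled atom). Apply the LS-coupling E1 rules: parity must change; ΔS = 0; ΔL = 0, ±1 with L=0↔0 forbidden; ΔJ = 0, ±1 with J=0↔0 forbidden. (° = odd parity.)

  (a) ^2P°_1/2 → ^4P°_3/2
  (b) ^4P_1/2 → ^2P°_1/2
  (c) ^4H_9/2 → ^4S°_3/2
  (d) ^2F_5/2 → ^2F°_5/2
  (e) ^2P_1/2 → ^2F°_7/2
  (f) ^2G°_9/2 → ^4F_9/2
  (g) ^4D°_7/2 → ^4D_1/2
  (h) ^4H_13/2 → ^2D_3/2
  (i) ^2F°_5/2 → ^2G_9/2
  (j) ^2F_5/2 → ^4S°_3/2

(a) forbidden (parity, ΔS fail)
(b) forbidden (ΔS fails)
(c) forbidden (ΔL, ΔJ fail)
(d) allowed
(e) forbidden (ΔL, ΔJ fail)
(f) forbidden (ΔS fails)
(g) forbidden (ΔJ fails)
(h) forbidden (parity, ΔS, ΔL, ΔJ fail)
(i) forbidden (ΔJ fails)
(j) forbidden (ΔS, ΔL fail)
Total allowed: 1 of 10.

1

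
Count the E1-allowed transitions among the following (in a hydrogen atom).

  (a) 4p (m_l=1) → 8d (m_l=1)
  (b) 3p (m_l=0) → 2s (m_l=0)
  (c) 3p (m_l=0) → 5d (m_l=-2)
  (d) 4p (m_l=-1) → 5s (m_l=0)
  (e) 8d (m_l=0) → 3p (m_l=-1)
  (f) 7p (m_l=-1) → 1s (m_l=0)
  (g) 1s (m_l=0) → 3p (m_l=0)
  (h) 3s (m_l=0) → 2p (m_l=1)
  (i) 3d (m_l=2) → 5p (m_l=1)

(a) allowed
(b) allowed
(c) forbidden — Δm_l = -2 (E1 requires Δm_l = 0, ±1)
(d) allowed
(e) allowed
(f) allowed
(g) allowed
(h) allowed
(i) allowed
Total allowed: 8 of 9.

8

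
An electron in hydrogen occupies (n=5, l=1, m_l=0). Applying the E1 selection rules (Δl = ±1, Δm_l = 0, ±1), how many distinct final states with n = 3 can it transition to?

4

E1 requires Δl = ±1, so l_f ∈ {0, 2}; with 0 ≤ l_f ≤ n_f−1 = 2, the allowed l_f values are {0, 2}.
For l_f = 0: m_f ∈ {m_i−1, m_i, m_i+1} ∩ [−0, 0] = {0} → 1 state.
For l_f = 2: m_f ∈ {m_i−1, m_i, m_i+1} ∩ [−2, 2] = {-1, 0, 1} → 3 states.
Total: 4.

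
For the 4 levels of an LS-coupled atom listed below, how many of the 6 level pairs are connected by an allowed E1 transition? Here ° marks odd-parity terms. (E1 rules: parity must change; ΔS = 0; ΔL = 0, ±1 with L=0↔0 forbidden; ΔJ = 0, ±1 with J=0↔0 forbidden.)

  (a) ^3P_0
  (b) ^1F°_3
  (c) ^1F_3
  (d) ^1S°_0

1

(a)–(b): forbidden (ΔS, ΔL, ΔJ).
(a)–(c): forbidden (parity, ΔS, ΔL, ΔJ).
(a)–(d): forbidden (ΔS, ΔJ).
(b)–(c): allowed.
(b)–(d): forbidden (parity, ΔL, ΔJ).
(c)–(d): forbidden (ΔL, ΔJ).
Allowed pairs: 1 of 6.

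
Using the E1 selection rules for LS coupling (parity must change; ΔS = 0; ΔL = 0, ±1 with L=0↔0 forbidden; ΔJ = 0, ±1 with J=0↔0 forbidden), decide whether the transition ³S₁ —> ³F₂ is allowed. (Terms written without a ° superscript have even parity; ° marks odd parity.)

Reading off the term symbols: S 1→1, L 0→3, J 1→2, parity even→even.
Parity must change: even → even — ✗.
ΔS = 0: S: 1 → 1 — ✓.
ΔL = 0, ±1 (not L=0↔0): L: 0 → 3, ΔL = +3 — ✗.
ΔJ = 0, ±1 (not J=0↔0): J: 1 → 2, ΔJ = +1 — ✓.
Rule(s) violated: parity, ΔL.

forbidden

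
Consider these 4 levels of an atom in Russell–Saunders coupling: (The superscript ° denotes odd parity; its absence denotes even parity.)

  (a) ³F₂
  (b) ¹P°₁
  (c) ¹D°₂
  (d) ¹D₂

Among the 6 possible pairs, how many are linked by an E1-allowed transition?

(a)–(b): forbidden (ΔS, ΔL).
(a)–(c): forbidden (ΔS).
(a)–(d): forbidden (parity, ΔS).
(b)–(c): forbidden (parity).
(b)–(d): allowed.
(c)–(d): allowed.
Allowed pairs: 2 of 6.

2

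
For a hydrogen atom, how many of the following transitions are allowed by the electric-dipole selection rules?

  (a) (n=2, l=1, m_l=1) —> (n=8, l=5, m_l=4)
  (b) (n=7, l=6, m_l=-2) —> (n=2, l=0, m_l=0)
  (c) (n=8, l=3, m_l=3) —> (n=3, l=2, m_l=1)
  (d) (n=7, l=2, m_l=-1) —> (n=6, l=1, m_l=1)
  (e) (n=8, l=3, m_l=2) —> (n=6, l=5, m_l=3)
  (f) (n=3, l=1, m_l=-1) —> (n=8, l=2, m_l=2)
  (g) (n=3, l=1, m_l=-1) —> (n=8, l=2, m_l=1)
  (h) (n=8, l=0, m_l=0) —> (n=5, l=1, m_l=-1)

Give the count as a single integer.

(a) forbidden — Δl = +4 (E1 requires Δl = ±1); Δm_l = +3 (E1 requires Δm_l = 0, ±1)
(b) forbidden — Δl = -6 (E1 requires Δl = ±1); Δm_l = +2 (E1 requires Δm_l = 0, ±1)
(c) forbidden — Δm_l = -2 (E1 requires Δm_l = 0, ±1)
(d) forbidden — Δm_l = +2 (E1 requires Δm_l = 0, ±1)
(e) forbidden — Δl = +2 (E1 requires Δl = ±1)
(f) forbidden — Δm_l = +3 (E1 requires Δm_l = 0, ±1)
(g) forbidden — Δm_l = +2 (E1 requires Δm_l = 0, ±1)
(h) allowed
Total allowed: 1 of 8.

1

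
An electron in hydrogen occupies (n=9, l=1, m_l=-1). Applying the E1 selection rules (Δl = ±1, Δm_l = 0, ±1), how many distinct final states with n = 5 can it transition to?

4

E1 requires Δl = ±1, so l_f ∈ {0, 2}; with 0 ≤ l_f ≤ n_f−1 = 4, the allowed l_f values are {0, 2}.
For l_f = 0: m_f ∈ {m_i−1, m_i, m_i+1} ∩ [−0, 0] = {0} → 1 state.
For l_f = 2: m_f ∈ {m_i−1, m_i, m_i+1} ∩ [−2, 2] = {-2, -1, 0} → 3 states.
Total: 4.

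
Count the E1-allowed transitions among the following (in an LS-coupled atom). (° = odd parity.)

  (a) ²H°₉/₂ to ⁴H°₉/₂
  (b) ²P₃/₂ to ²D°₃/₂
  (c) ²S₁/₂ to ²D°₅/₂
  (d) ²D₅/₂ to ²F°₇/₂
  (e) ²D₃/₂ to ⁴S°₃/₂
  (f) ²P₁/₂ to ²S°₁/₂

3

(a) forbidden (parity, ΔS fail)
(b) allowed
(c) forbidden (ΔL, ΔJ fail)
(d) allowed
(e) forbidden (ΔS, ΔL fail)
(f) allowed
Total allowed: 3 of 6.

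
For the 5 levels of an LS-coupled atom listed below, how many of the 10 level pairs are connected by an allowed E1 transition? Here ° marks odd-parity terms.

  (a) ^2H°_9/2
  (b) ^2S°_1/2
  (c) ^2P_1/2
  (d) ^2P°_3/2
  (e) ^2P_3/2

4

(a)–(b): forbidden (parity, ΔL, ΔJ).
(a)–(c): forbidden (ΔL, ΔJ).
(a)–(d): forbidden (parity, ΔL, ΔJ).
(a)–(e): forbidden (ΔL, ΔJ).
(b)–(c): allowed.
(b)–(d): forbidden (parity).
(b)–(e): allowed.
(c)–(d): allowed.
(c)–(e): forbidden (parity).
(d)–(e): allowed.
Allowed pairs: 4 of 10.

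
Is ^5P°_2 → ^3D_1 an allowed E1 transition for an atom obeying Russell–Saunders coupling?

forbidden

Parity must change: odd → even — satisfied.
ΔS = 0: S: 2 → 1 — violated.
ΔL = 0, ±1 (not L=0↔0): L: 1 → 2, ΔL = +1 — satisfied.
ΔJ = 0, ±1 (not J=0↔0): J: 2 → 1, ΔJ = -1 — satisfied.
Rule(s) violated: ΔS.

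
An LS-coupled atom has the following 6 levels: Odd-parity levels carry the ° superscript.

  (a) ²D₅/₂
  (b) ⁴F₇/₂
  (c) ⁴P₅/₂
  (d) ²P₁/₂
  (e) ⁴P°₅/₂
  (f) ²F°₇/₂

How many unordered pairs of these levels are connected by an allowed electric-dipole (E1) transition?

2

(a)–(b): forbidden (parity, ΔS).
(a)–(c): forbidden (parity, ΔS).
(a)–(d): forbidden (parity, ΔJ).
(a)–(e): forbidden (ΔS).
(a)–(f): allowed.
(b)–(c): forbidden (parity, ΔL).
(b)–(d): forbidden (parity, ΔS, ΔL, ΔJ).
(b)–(e): forbidden (ΔL).
(b)–(f): forbidden (ΔS).
(c)–(d): forbidden (parity, ΔS, ΔJ).
(c)–(e): allowed.
(c)–(f): forbidden (ΔS, ΔL).
(d)–(e): forbidden (ΔS, ΔJ).
(d)–(f): forbidden (ΔL, ΔJ).
(e)–(f): forbidden (parity, ΔS, ΔL).
Allowed pairs: 2 of 15.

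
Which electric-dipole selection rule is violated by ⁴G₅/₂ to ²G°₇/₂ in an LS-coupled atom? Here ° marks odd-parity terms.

Reading off the term symbols: S 3/2→1/2, L 4→4, J 5/2→7/2, parity even→odd.
ΔJ = 0, ±1 (not J=0↔0): J: 5/2 → 7/2, ΔJ = +1 — ok.
ΔS = 0: S: 3/2 → 1/2 — fails.
ΔL = 0, ±1 (not L=0↔0): L: 4 → 4, ΔL = +0 — ok.
Parity must change: even → odd — ok.

the ΔS = 0 rule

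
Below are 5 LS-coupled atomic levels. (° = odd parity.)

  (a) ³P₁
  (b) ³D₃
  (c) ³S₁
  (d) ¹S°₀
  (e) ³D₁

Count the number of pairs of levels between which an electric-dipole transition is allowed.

0

(a)–(b): forbidden (parity, ΔJ).
(a)–(c): forbidden (parity).
(a)–(d): forbidden (ΔS).
(a)–(e): forbidden (parity).
(b)–(c): forbidden (parity, ΔL, ΔJ).
(b)–(d): forbidden (ΔS, ΔL, ΔJ).
(b)–(e): forbidden (parity, ΔJ).
(c)–(d): forbidden (ΔS, ΔL).
(c)–(e): forbidden (parity, ΔL).
(d)–(e): forbidden (ΔS, ΔL).
Allowed pairs: 0 of 10.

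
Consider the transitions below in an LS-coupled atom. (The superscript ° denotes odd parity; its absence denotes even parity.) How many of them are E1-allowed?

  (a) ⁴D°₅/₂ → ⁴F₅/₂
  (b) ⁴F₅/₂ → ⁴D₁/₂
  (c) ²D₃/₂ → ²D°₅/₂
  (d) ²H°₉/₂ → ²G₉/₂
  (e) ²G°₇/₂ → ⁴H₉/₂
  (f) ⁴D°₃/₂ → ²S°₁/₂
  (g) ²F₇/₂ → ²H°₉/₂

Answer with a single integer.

(a) allowed
(b) forbidden (parity, ΔJ fail)
(c) allowed
(d) allowed
(e) forbidden (ΔS fails)
(f) forbidden (parity, ΔS, ΔL fail)
(g) forbidden (ΔL fails)
Total allowed: 3 of 7.

3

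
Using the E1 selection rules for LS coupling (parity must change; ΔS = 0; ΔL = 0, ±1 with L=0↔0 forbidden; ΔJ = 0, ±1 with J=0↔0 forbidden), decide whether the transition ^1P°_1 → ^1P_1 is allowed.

allowed

Parity must change: odd → even — satisfied.
ΔS = 0: S: 0 → 0 — satisfied.
ΔL = 0, ±1 (not L=0↔0): L: 1 → 1, ΔL = +0 — satisfied.
ΔJ = 0, ±1 (not J=0↔0): J: 1 → 1, ΔJ = +0 — satisfied.
All four E1 rules are satisfied.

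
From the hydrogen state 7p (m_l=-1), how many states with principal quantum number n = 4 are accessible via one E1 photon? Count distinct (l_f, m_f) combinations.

4

E1 requires Δl = ±1, so l_f ∈ {0, 2}; with 0 ≤ l_f ≤ n_f−1 = 3, the allowed l_f values are {0, 2}.
For l_f = 0: m_f ∈ {m_i−1, m_i, m_i+1} ∩ [−0, 0] = {0} → 1 state.
For l_f = 2: m_f ∈ {m_i−1, m_i, m_i+1} ∩ [−2, 2] = {-2, -1, 0} → 3 states.
Total: 4.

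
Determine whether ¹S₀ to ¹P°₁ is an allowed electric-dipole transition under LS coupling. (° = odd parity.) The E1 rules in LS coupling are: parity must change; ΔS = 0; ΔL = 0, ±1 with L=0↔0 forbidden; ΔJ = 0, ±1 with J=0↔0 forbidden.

Parity must change: even → odd — ok.
ΔS = 0: S: 0 → 0 — ok.
ΔL = 0, ±1 (not L=0↔0): L: 0 → 1, ΔL = +1 — ok.
ΔJ = 0, ±1 (not J=0↔0): J: 0 → 1, ΔJ = +1 — ok.
All four E1 rules are satisfied.

allowed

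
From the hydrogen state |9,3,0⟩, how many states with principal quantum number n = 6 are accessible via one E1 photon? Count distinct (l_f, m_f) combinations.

6

E1 requires Δl = ±1, so l_f ∈ {2, 4}; with 0 ≤ l_f ≤ n_f−1 = 5, the allowed l_f values are {2, 4}.
For l_f = 2: m_f ∈ {m_i−1, m_i, m_i+1} ∩ [−2, 2] = {-1, 0, 1} → 3 states.
For l_f = 4: m_f ∈ {m_i−1, m_i, m_i+1} ∩ [−4, 4] = {-1, 0, 1} → 3 states.
Total: 6.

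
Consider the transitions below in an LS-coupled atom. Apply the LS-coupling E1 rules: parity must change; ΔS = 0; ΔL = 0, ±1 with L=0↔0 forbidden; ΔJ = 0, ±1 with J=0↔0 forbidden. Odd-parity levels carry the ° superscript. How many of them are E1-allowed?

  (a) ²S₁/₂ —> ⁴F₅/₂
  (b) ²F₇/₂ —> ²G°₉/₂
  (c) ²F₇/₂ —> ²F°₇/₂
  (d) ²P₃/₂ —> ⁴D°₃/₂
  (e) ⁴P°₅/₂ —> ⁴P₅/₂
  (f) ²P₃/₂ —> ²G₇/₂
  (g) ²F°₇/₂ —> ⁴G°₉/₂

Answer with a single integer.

(a) forbidden (parity, ΔS, ΔL, ΔJ fail)
(b) allowed
(c) allowed
(d) forbidden (ΔS fails)
(e) allowed
(f) forbidden (parity, ΔL, ΔJ fail)
(g) forbidden (parity, ΔS fail)
Total allowed: 3 of 7.

3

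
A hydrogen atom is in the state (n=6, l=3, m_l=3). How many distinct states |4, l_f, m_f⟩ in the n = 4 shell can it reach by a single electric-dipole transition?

E1 requires Δl = ±1, so l_f ∈ {2, 4}; with 0 ≤ l_f ≤ n_f−1 = 3, the allowed l_f values are {2}.
For l_f = 2: m_f ∈ {m_i−1, m_i, m_i+1} ∩ [−2, 2] = {2} → 1 state.
Total: 1.

1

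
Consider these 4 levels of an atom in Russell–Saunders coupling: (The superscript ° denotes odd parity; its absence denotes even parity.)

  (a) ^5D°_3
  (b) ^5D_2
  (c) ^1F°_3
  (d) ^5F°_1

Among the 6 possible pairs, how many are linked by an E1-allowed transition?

(a)–(b): allowed.
(a)–(c): forbidden (parity, ΔS).
(a)–(d): forbidden (parity, ΔJ).
(b)–(c): forbidden (ΔS).
(b)–(d): allowed.
(c)–(d): forbidden (parity, ΔS, ΔJ).
Allowed pairs: 2 of 6.

2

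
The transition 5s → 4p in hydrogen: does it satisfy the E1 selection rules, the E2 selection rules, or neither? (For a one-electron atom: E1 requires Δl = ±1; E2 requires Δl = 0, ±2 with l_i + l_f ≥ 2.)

E1

Δl = 1 − 0 = +1; l_i + l_f = 1.
E1 (Δl = ±1): satisfied.
E2 (Δl = 0,±2, l_i+l_f ≥ 2): not satisfied.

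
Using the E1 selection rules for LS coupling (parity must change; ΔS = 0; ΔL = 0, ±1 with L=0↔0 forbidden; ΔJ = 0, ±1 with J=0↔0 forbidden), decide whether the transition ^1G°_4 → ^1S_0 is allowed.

forbidden

Initial level: S=0, L=4, J=4, parity odd. Final level: S=0, L=0, J=0, parity even.
Parity must change: odd → even — ✓.
ΔS = 0: S: 0 → 0 — ✓.
ΔL = 0, ±1 (not L=0↔0): L: 4 → 0, ΔL = -4 — ✗.
ΔJ = 0, ±1 (not J=0↔0): J: 4 → 0, ΔJ = -4 — ✗.
Rule(s) violated: ΔL, ΔJ.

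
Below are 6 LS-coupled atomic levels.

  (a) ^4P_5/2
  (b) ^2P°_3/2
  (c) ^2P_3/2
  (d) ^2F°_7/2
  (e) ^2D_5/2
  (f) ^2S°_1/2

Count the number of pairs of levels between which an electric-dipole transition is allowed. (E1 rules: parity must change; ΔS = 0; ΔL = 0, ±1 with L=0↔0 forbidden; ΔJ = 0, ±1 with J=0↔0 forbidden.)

4

(a)–(b): forbidden (ΔS).
(a)–(c): forbidden (parity, ΔS).
(a)–(d): forbidden (ΔS, ΔL).
(a)–(e): forbidden (parity, ΔS).
(a)–(f): forbidden (ΔS, ΔJ).
(b)–(c): allowed.
(b)–(d): forbidden (parity, ΔL, ΔJ).
(b)–(e): allowed.
(b)–(f): forbidden (parity).
(c)–(d): forbidden (ΔL, ΔJ).
(c)–(e): forbidden (parity).
(c)–(f): allowed.
(d)–(e): allowed.
(d)–(f): forbidden (parity, ΔL, ΔJ).
(e)–(f): forbidden (ΔL, ΔJ).
Allowed pairs: 4 of 15.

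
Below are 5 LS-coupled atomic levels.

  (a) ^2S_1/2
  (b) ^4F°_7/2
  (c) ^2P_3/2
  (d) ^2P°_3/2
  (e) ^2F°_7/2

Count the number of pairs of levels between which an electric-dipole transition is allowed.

2

(a)–(b): forbidden (ΔS, ΔL, ΔJ).
(a)–(c): forbidden (parity).
(a)–(d): allowed.
(a)–(e): forbidden (ΔL, ΔJ).
(b)–(c): forbidden (ΔS, ΔL, ΔJ).
(b)–(d): forbidden (parity, ΔS, ΔL, ΔJ).
(b)–(e): forbidden (parity, ΔS).
(c)–(d): allowed.
(c)–(e): forbidden (ΔL, ΔJ).
(d)–(e): forbidden (parity, ΔL, ΔJ).
Allowed pairs: 2 of 10.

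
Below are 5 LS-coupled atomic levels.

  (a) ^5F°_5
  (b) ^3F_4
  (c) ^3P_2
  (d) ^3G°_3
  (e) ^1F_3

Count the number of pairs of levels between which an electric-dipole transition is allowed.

(a)–(b): forbidden (ΔS).
(a)–(c): forbidden (ΔS, ΔL, ΔJ).
(a)–(d): forbidden (parity, ΔS, ΔJ).
(a)–(e): forbidden (ΔS, ΔJ).
(b)–(c): forbidden (parity, ΔL, ΔJ).
(b)–(d): allowed.
(b)–(e): forbidden (parity, ΔS).
(c)–(d): forbidden (ΔL).
(c)–(e): forbidden (parity, ΔS, ΔL).
(d)–(e): forbidden (ΔS).
Allowed pairs: 1 of 10.

1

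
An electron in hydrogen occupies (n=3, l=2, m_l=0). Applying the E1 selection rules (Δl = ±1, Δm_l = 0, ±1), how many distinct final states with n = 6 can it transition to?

E1 requires Δl = ±1, so l_f ∈ {1, 3}; with 0 ≤ l_f ≤ n_f−1 = 5, the allowed l_f values are {1, 3}.
For l_f = 1: m_f ∈ {m_i−1, m_i, m_i+1} ∩ [−1, 1] = {-1, 0, 1} → 3 states.
For l_f = 3: m_f ∈ {m_i−1, m_i, m_i+1} ∩ [−3, 3] = {-1, 0, 1} → 3 states.
Total: 6.

6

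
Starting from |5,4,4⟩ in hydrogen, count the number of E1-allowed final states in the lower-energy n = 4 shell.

E1 requires Δl = ±1, so l_f ∈ {3, 5}; with 0 ≤ l_f ≤ n_f−1 = 3, the allowed l_f values are {3}.
For l_f = 3: m_f ∈ {m_i−1, m_i, m_i+1} ∩ [−3, 3] = {3} → 1 state.
Total: 1.

1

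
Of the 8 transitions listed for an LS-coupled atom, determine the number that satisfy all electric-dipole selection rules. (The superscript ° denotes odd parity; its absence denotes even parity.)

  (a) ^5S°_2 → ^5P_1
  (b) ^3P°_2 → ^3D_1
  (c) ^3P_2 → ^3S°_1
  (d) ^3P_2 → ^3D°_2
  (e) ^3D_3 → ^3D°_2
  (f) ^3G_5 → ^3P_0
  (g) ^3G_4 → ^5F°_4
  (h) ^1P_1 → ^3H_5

5

(a) allowed
(b) allowed
(c) allowed
(d) allowed
(e) allowed
(f) forbidden (parity, ΔL, ΔJ fail)
(g) forbidden (ΔS fails)
(h) forbidden (parity, ΔS, ΔL, ΔJ fail)
Total allowed: 5 of 8.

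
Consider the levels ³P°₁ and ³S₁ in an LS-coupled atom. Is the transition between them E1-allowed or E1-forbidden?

allowed

ΔJ = 0, ±1 (not J=0↔0): J: 1 → 1, ΔJ = +0 — satisfied.
ΔL = 0, ±1 (not L=0↔0): L: 1 → 0, ΔL = -1 — satisfied.
ΔS = 0: S: 1 → 1 — satisfied.
Parity must change: odd → even — satisfied.
All four E1 rules are satisfied.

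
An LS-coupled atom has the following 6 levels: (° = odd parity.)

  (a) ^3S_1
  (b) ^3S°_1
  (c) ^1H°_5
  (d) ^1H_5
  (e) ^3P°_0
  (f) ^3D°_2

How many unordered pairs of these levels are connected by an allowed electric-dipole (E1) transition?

(a)–(b): forbidden (ΔL).
(a)–(c): forbidden (ΔS, ΔL, ΔJ).
(a)–(d): forbidden (parity, ΔS, ΔL, ΔJ).
(a)–(e): allowed.
(a)–(f): forbidden (ΔL).
(b)–(c): forbidden (parity, ΔS, ΔL, ΔJ).
(b)–(d): forbidden (ΔS, ΔL, ΔJ).
(b)–(e): forbidden (parity).
(b)–(f): forbidden (parity, ΔL).
(c)–(d): allowed.
(c)–(e): forbidden (parity, ΔS, ΔL, ΔJ).
(c)–(f): forbidden (parity, ΔS, ΔL, ΔJ).
(d)–(e): forbidden (ΔS, ΔL, ΔJ).
(d)–(f): forbidden (ΔS, ΔL, ΔJ).
(e)–(f): forbidden (parity, ΔJ).
Allowed pairs: 2 of 15.

2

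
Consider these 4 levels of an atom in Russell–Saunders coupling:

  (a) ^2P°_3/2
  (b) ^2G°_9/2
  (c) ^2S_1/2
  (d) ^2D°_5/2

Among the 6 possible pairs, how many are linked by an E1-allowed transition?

1

(a)–(b): forbidden (parity, ΔL, ΔJ).
(a)–(c): allowed.
(a)–(d): forbidden (parity).
(b)–(c): forbidden (ΔL, ΔJ).
(b)–(d): forbidden (parity, ΔL, ΔJ).
(c)–(d): forbidden (ΔL, ΔJ).
Allowed pairs: 1 of 6.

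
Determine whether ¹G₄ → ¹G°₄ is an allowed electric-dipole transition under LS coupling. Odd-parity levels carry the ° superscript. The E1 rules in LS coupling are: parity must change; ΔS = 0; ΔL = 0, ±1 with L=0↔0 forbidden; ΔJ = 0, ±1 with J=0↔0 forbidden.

Initial level: S=0, L=4, J=4, parity even. Final level: S=0, L=4, J=4, parity odd.
ΔL = 0, ±1 (not L=0↔0): L: 4 → 4, ΔL = +0 — ✓.
ΔS = 0: S: 0 → 0 — ✓.
ΔJ = 0, ±1 (not J=0↔0): J: 4 → 4, ΔJ = +0 — ✓.
Parity must change: even → odd — ✓.
All four E1 rules are satisfied.

allowed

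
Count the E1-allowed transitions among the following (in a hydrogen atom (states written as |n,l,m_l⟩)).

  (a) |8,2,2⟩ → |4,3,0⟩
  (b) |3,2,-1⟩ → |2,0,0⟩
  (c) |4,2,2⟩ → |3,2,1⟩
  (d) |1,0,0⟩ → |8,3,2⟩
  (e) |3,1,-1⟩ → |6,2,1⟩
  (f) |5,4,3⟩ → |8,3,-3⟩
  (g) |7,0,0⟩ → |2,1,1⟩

(a) forbidden — Δm_l = -2 (E1 requires Δm_l = 0, ±1)
(b) forbidden — Δl = -2 (E1 requires Δl = ±1)
(c) forbidden — Δl = +0 (E1 requires Δl = ±1)
(d) forbidden — Δl = +3 (E1 requires Δl = ±1); Δm_l = +2 (E1 requires Δm_l = 0, ±1)
(e) forbidden — Δm_l = +2 (E1 requires Δm_l = 0, ±1)
(f) forbidden — Δm_l = -6 (E1 requires Δm_l = 0, ±1)
(g) allowed
Total allowed: 1 of 7.

1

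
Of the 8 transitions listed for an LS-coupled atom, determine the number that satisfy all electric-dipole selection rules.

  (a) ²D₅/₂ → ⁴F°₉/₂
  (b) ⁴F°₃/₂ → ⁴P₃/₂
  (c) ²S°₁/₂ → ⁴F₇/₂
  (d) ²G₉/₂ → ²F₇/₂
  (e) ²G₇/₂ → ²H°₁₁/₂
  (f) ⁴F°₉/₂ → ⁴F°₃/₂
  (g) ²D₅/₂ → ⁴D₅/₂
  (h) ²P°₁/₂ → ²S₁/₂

(a) forbidden (ΔS, ΔJ fail)
(b) forbidden (ΔL fails)
(c) forbidden (ΔS, ΔL, ΔJ fail)
(d) forbidden (parity fails)
(e) forbidden (ΔJ fails)
(f) forbidden (parity, ΔJ fail)
(g) forbidden (parity, ΔS fail)
(h) allowed
Total allowed: 1 of 8.

1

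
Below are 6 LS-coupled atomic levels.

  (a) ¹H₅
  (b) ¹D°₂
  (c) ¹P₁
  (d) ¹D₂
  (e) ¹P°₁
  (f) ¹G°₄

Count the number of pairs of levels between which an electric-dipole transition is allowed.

5

(a)–(b): forbidden (ΔL, ΔJ).
(a)–(c): forbidden (parity, ΔL, ΔJ).
(a)–(d): forbidden (parity, ΔL, ΔJ).
(a)–(e): forbidden (ΔL, ΔJ).
(a)–(f): allowed.
(b)–(c): allowed.
(b)–(d): allowed.
(b)–(e): forbidden (parity).
(b)–(f): forbidden (parity, ΔL, ΔJ).
(c)–(d): forbidden (parity).
(c)–(e): allowed.
(c)–(f): forbidden (ΔL, ΔJ).
(d)–(e): allowed.
(d)–(f): forbidden (ΔL, ΔJ).
(e)–(f): forbidden (parity, ΔL, ΔJ).
Allowed pairs: 5 of 15.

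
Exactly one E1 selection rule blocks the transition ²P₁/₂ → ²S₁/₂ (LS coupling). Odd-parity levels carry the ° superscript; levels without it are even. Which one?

Reading off the term symbols: S 1/2→1/2, L 1→0, J 1/2→1/2, parity even→even.
Parity must change: even → even — fails.
ΔS = 0: S: 1/2 → 1/2 — passes.
ΔL = 0, ±1 (not L=0↔0): L: 1 → 0, ΔL = -1 — passes.
ΔJ = 0, ±1 (not J=0↔0): J: 1/2 → 1/2, ΔJ = +0 — passes.

parity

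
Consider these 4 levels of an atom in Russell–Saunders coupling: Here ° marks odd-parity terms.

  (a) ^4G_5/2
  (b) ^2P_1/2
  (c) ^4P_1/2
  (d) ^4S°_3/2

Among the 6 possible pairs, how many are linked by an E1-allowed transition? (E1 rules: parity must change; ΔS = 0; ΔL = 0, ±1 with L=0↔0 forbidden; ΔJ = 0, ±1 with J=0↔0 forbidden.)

(a)–(b): forbidden (parity, ΔS, ΔL, ΔJ).
(a)–(c): forbidden (parity, ΔL, ΔJ).
(a)–(d): forbidden (ΔL).
(b)–(c): forbidden (parity, ΔS).
(b)–(d): forbidden (ΔS).
(c)–(d): allowed.
Allowed pairs: 1 of 6.

1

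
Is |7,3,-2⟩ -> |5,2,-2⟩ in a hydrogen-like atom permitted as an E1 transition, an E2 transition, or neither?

E1

Δl = 2 − 3 = -1; l_i + l_f = 5.
Δm_l = +0.
E1 (Δl = ±1, |Δm_l| ≤ 1): satisfied.
E2 (Δl = 0,±2, l_i+l_f ≥ 2, |Δm_l| ≤ 2): not satisfied.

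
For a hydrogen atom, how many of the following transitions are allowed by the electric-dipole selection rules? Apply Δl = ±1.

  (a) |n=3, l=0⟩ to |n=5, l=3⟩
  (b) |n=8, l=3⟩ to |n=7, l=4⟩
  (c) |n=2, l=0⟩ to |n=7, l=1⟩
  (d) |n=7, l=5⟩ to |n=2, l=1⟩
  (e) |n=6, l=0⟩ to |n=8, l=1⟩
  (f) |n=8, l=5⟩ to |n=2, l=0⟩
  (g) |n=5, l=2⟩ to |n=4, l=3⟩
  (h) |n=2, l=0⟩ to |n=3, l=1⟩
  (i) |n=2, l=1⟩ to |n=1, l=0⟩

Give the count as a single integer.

6

(a) forbidden — Δl = +3 (E1 requires Δl = ±1)
(b) allowed
(c) allowed
(d) forbidden — Δl = -4 (E1 requires Δl = ±1)
(e) allowed
(f) forbidden — Δl = -5 (E1 requires Δl = ±1)
(g) allowed
(h) allowed
(i) allowed
Total allowed: 6 of 9.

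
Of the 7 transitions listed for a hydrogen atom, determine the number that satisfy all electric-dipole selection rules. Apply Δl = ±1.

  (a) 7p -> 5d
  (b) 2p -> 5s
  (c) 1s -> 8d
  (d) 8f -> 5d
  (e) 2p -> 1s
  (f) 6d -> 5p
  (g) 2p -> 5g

(a) allowed
(b) allowed
(c) forbidden — Δl = +2 (E1 requires Δl = ±1)
(d) allowed
(e) allowed
(f) allowed
(g) forbidden — Δl = +3 (E1 requires Δl = ±1)
Total allowed: 5 of 7.

5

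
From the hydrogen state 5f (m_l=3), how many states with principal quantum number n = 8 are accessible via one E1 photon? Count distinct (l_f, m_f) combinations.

4

E1 requires Δl = ±1, so l_f ∈ {2, 4}; with 0 ≤ l_f ≤ n_f−1 = 7, the allowed l_f values are {2, 4}.
For l_f = 2: m_f ∈ {m_i−1, m_i, m_i+1} ∩ [−2, 2] = {2} → 1 state.
For l_f = 4: m_f ∈ {m_i−1, m_i, m_i+1} ∩ [−4, 4] = {2, 3, 4} → 3 states.
Total: 4.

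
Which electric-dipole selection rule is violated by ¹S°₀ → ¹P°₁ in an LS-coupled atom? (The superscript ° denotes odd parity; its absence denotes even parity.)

Reading off the term symbols: S 0→0, L 0→1, J 0→1, parity odd→odd.
Parity must change: odd → odd — fails.
ΔS = 0: S: 0 → 0 — passes.
ΔL = 0, ±1 (not L=0↔0): L: 0 → 1, ΔL = +1 — passes.
ΔJ = 0, ±1 (not J=0↔0): J: 0 → 1, ΔJ = +1 — passes.

parity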